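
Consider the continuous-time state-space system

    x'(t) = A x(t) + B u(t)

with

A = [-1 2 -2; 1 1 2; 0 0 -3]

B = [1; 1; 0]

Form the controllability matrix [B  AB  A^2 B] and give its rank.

AB = [[1], [2], [0]]
A^2B = [[3], [3], [0]]
Controllability matrix C = [B  AB  A^2B] = [[1, 1, 3], [1, 2, 3], [0, 0, 0]]
Row 3 of C is identically zero, so rank(C) ≤ 2.
The 2×2 minor from rows 1, 2, columns 1, 2 is 1·2 - 1·1 = 2 - 1 = 1 ≠ 0, so rank(C) = 2.
rank(C) = 2 < n = 3, so the pair (A, B) is not completely controllable.

2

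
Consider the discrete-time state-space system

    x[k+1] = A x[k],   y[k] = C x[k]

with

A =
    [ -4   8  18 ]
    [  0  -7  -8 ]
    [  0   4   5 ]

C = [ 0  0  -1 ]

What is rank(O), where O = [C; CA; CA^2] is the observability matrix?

2

CA = [[0, -4, -5]]
CA^2 = [[0, 8, 7]]
Observability matrix O = [C; CA; CA^2] = [[0, 0, -1], [0, -4, -5], [0, 8, 7]]
Column 1 of O is identically zero, so rank(O) ≤ 2.
The 2×2 minor from rows 1, 2, columns 2, 3 is 0·(-5) - (-1)·(-4) = 0 - 4 = -4 ≠ 0, so rank(O) = 2.
rank(O) = 2 < n = 3, so the pair (A, C) is not completely observable.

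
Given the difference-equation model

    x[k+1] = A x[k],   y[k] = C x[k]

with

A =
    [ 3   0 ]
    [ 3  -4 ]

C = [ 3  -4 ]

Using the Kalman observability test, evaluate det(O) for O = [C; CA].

36

CA = [[-3, 16]]
Observability matrix O = [C; CA] = [[3, -4], [-3, 16]]
det(O) = 3·16 - (-4)·(-3) = 48 - 12 = 36
Since det(O) ≠ 0, rank(O) = 2 and the system is completely observable.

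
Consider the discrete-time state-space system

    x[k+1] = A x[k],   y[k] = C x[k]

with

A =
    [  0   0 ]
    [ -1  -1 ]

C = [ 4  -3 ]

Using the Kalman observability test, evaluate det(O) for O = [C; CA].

CA = [[3, 3]]
Observability matrix O = [C; CA] = [[4, -3], [3, 3]]
det(O) = 4·3 - (-3)·3 = 12 - (-9) = 21
Since det(O) ≠ 0, rank(O) = 2 and the system is completely observable.

21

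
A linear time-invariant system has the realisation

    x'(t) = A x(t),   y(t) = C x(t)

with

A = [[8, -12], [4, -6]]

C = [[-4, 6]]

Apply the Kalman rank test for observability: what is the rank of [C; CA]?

CA = [[-8, 12]]
Observability matrix O = [C; CA] = [[-4, 6], [-8, 12]]
Every row of O is a scalar multiple of row 1 = [-4, 6] (multipliers 1, 2), so the rows span a one-dimensional space.
O ≠ 0, hence rank(O) = 1.
rank(O) = 1 < n = 2, so the pair (A, C) is not completely observable.

1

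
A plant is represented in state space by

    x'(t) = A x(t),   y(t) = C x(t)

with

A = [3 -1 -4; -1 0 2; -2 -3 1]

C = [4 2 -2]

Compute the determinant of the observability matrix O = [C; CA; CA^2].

CA = [[14, 2, -14]]
CA^2 = [[68, 28, -66]]
Observability matrix O = [C; CA; CA^2] = [[4, 2, -2], [14, 2, -14], [68, 28, -66]]
Expanding along the first row, det(O) = 4·(2·(-66) - (-14)·28) - 2·(14·(-66) - (-14)·68) + (-2)·(14·28 - 2·68) = 4·260 - 2·28 + (-2)·256 = 472
Since det(O) ≠ 0, rank(O) = 3 and the system is completely observable.

472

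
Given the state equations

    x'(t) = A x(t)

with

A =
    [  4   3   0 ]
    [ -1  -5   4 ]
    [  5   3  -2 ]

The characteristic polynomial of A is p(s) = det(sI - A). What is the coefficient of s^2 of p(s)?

Expand det(sI - A) for the 3×3 matrix.
p(s) = s^3 + 3s^2 - 27s - 46.
(Check: constant term = det(-A) = (-1)^3 det A = -46; coefficient of s^2 = -tr A = 3.)
The coefficient of s^2 is 3.

3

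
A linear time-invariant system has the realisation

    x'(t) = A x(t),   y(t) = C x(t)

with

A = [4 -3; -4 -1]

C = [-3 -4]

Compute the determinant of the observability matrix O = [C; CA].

-23

CA = [[4, 13]]
Observability matrix O = [C; CA] = [[-3, -4], [4, 13]]
det(O) = (-3)·13 - (-4)·4 = -39 - (-16) = -23
Since det(O) ≠ 0, rank(O) = 2 and the system is completely observable.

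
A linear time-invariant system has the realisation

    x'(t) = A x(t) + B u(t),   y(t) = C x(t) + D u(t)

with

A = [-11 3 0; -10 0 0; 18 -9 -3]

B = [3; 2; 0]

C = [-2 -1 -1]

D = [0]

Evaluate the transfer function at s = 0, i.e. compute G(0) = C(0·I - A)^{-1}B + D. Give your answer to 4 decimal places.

G(0) = C(-A)^{-1}B + D = -C A^{-1} B + D.
det A = -90, so A^{-1} = (1/-90)·adj(A) = [[0, -1/10, 0], [1/3, -11/30, 0], [-1, 1/2, -1/3]]
A^{-1} B = [-1/5, 4/15, -2]^T
C A^{-1} B = 32/15
G(0) = D - C A^{-1} B = 0 - (32/15) = -32/15 ≈ -2.1333

-2.1333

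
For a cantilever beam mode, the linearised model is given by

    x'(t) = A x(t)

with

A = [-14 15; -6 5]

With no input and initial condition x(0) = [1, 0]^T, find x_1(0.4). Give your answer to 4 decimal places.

det(sI - A) = s^2 - (tr A)s + det A, with tr A = (-14) + 5 = -9 and det A = (-14)·5 - 15·(-6) = -70 - (-90) = 20.
So p(s) = det(sI - A) = s^2 + 9s + 20.
Factor s^2 + 9s + 20: two numbers with sum -9 and product 20 are -4 and -5, so s^2 + 9s + 20 = (s + 4)(s + 5).
Hence p(s) = (s + 4) (s + 5), with roots -5, -4.
The eigenvalues -5, -4 are distinct and real, so A is diagonalisable and x(t) = e^{At} x(0) = V diag(e^{λ_i t}) V^{-1} x(0), where the columns of V are the eigenvectors.
λ = -5: A - (-5)I = [[-9, 15], [-6, 10]]. Row 1 gives (-9)·v1 + 15·v2 = 0, so take v_1 = [5, 3]^T.
λ = -4: A - (-4)I = [[-10, 15], [-6, 9]]. Row 1 gives (-10)·v1 + 15·v2 = 0, so take v_2 = [-3, -2]^T.
V = [v_1 v_2] = [[5, -3], [3, -2]] has det V = -1, so V^{-1} = adj(V)/det V = [[2, -3], [3, -5]].
Modal coordinates z(0) = V^{-1} x(0): 2·1 + (-3)·0 = 2; 3·1 + (-5)·0 = 3; so z(0) = [2, 3]^T.
x_1(t) = Σ_i (v_i)_1 · z_i(0) · e^{λ_i t} (row 1 of V times the modal terms).
x_1(0.4) = 5·2·e^{-5·0.4} + (-3)·3·e^{-4·0.4} = 10·0.135335 + (-9)·0.201897 = -0.4637.

-0.4637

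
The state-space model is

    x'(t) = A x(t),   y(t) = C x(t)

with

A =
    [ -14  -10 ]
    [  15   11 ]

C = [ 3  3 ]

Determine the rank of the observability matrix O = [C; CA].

1

CA = [[3, 3]]
Observability matrix O = [C; CA] = [[3, 3], [3, 3]]
Every row of O is a scalar multiple of row 1 = [3, 3] (multipliers 1, 1), so the rows span a one-dimensional space.
O ≠ 0, hence rank(O) = 1.
rank(O) = 1 < n = 2, so the pair (A, C) is not completely observable.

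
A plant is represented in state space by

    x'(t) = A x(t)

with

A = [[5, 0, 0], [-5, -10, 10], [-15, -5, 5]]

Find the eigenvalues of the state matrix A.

det(sI - A) = s^3 - (tr A)s^2 + (M11 + M22 + M33)s - det A, where Mii is the 2×2 principal minor of A obtained by deleting row i and column i.
tr A = 5 + (-10) + 5 = 0; M11 = (-10)·5 - 10·(-5) = -50 - (-50) = 0; M22 = 5·5 - 0·(-15) = 25 - 0 = 25; M33 = 5·(-10) - 0·(-5) = -50 - 0 = -50; sum of minors = -25.
det A = 5·((-10)·5 - 10·(-5)) - 0·((-5)·5 - 10·(-15)) + 0·((-5)·(-5) - (-10)·(-15)) = 5·0 - 0·125 + 0·(-125) = 0.
So p(s) = det(sI - A) = s^3 - 25s.
The constant term is 0, so p(s) = s(s^2 - 25).
Factor s^2 - 25: two numbers with sum 0 and product -25 are 5 and -5, so s^2 - 25 = (s - 5)(s + 5).
Hence p(s) = s (s - 5) (s + 5), with roots -5, 0, 5.
At least one eigenvalue has non-negative real part, so the system is not asymptotically stable.

-5, 0, 5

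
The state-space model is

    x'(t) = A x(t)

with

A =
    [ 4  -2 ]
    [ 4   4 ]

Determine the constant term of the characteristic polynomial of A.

For a 2×2 matrix, det(sI - A) = s^2 - (tr A)s + det A.
tr A = 8, det A = 24.
So p(s) = s^2 - 8s + 24.
The constant term is 24.

24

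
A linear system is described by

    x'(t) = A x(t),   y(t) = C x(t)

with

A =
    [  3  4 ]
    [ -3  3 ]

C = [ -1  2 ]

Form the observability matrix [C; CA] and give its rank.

CA = [[-9, 2]]
Observability matrix O = [C; CA] = [[-1, 2], [-9, 2]]
det(O) = (-1)·2 - 2·(-9) = -2 - (-18) = 16 ≠ 0, so rank(O) = 2.
rank(O) = 2 = n, so the pair (A, C) is completely observable.

2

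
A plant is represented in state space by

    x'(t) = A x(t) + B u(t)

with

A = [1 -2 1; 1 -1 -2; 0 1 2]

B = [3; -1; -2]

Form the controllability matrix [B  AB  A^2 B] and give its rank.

3

AB = [[3], [8], [-5]]
A^2B = [[-18], [5], [-2]]
Controllability matrix C = [B  AB  A^2B] = [[3, 3, -18], [-1, 8, 5], [-2, -5, -2]]
det(C) = 3·(8·(-2) - 5·(-5)) - 3·((-1)·(-2) - 5·(-2)) + (-18)·((-1)·(-5) - 8·(-2)) = 3·9 - 3·12 + (-18)·21 = -387 ≠ 0, so rank(C) = 3.
rank(C) = 3 = n, so the pair (A, B) is completely controllable.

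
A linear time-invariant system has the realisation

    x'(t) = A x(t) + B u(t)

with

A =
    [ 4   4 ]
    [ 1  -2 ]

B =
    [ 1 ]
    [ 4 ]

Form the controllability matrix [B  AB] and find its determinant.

-87

AB = [[20], [-7]]
Controllability matrix C = [B  AB] = [[1, 20], [4, -7]]
det(C) = 1·(-7) - 20·4 = -7 - 80 = -87
Since det(C) ≠ 0, rank(C) = 2 and the system is completely controllable.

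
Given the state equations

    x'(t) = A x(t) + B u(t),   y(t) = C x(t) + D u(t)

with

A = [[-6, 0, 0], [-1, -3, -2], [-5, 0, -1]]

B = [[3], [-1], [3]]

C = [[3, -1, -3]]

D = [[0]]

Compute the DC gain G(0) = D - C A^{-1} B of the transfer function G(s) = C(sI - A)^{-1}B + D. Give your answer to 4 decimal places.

G(0) = C(-A)^{-1}B + D = -C A^{-1} B + D.
det A = -18, so A^{-1} = (1/-18)·adj(A) = [[-1/6, 0, 0], [-1/2, -1/3, 2/3], [5/6, 0, -1]]
A^{-1} B = [-1/2, 5/6, -1/2]^T
C A^{-1} B = -5/6
G(0) = D - C A^{-1} B = 0 - (-5/6) = 5/6 ≈ 0.8333

0.8333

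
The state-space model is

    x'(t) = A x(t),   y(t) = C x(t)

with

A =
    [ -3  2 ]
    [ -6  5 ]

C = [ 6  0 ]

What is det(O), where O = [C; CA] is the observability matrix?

72

CA = [[-18, 12]]
Observability matrix O = [C; CA] = [[6, 0], [-18, 12]]
det(O) = 6·12 - 0·(-18) = 72 - 0 = 72
Since det(O) ≠ 0, rank(O) = 2 and the system is completely observable.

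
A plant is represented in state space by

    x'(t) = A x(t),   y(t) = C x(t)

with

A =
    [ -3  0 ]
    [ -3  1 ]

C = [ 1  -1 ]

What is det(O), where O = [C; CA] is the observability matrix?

-1

CA = [[0, -1]]
Observability matrix O = [C; CA] = [[1, -1], [0, -1]]
det(O) = 1·(-1) - (-1)·0 = -1 - 0 = -1
Since det(O) ≠ 0, rank(O) = 2 and the system is completely observable.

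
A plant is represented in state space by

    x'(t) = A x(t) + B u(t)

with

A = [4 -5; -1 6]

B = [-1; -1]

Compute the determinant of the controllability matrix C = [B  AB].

AB = [[1], [-5]]
Controllability matrix C = [B  AB] = [[-1, 1], [-1, -5]]
det(C) = (-1)·(-5) - 1·(-1) = 5 - (-1) = 6
Since det(C) ≠ 0, rank(C) = 2 and the system is completely controllable.

6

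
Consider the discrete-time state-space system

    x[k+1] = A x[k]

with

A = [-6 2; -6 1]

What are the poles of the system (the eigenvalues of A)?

-3, -2

det(zI - A) = z^2 - (tr A)z + det A, with tr A = (-6) + 1 = -5 and det A = (-6)·1 - 2·(-6) = -6 - (-12) = 6.
So p(z) = det(zI - A) = z^2 + 5z + 6.
Factor z^2 + 5z + 6: two numbers with sum -5 and product 6 are -2 and -3, so z^2 + 5z + 6 = (z + 2)(z + 3).
Hence p(z) = (z + 2) (z + 3), with roots -3, -2.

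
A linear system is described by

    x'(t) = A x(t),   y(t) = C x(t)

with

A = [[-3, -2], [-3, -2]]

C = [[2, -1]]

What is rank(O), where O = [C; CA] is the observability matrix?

2

CA = [[-3, -2]]
Observability matrix O = [C; CA] = [[2, -1], [-3, -2]]
det(O) = 2·(-2) - (-1)·(-3) = -4 - 3 = -7 ≠ 0, so rank(O) = 2.
rank(O) = 2 = n, so the pair (A, C) is completely observable.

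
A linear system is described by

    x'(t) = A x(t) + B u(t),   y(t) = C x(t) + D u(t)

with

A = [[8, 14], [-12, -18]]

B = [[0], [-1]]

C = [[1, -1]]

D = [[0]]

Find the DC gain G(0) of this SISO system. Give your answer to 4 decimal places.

G(0) = C(-A)^{-1}B + D = -C A^{-1} B + D.
det A = 24, so A^{-1} = (1/24)·adj(A) = [[-3/4, -7/12], [1/2, 1/3]]
A^{-1} B = [7/12, -1/3]^T
C A^{-1} B = 11/12
G(0) = D - C A^{-1} B = 0 - (11/12) = -11/12 ≈ -0.9167

-0.9167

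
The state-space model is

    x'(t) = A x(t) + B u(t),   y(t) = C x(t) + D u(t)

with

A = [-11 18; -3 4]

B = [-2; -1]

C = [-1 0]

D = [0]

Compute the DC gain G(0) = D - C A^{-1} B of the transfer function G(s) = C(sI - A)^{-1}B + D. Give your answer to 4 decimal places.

G(0) = C(-A)^{-1}B + D = -C A^{-1} B + D.
det A = 10, so A^{-1} = (1/10)·adj(A) = [[2/5, -9/5], [3/10, -11/10]]
A^{-1} B = [1, 1/2]^T
C A^{-1} B = -1
G(0) = D - C A^{-1} B = 0 - (-1) = 1

1.0000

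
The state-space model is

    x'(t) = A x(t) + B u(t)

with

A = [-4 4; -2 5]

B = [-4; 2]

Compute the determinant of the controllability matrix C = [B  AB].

-120

AB = [[24], [18]]
Controllability matrix C = [B  AB] = [[-4, 24], [2, 18]]
det(C) = (-4)·18 - 24·2 = -72 - 48 = -120
Since det(C) ≠ 0, rank(C) = 2 and the system is completely controllable.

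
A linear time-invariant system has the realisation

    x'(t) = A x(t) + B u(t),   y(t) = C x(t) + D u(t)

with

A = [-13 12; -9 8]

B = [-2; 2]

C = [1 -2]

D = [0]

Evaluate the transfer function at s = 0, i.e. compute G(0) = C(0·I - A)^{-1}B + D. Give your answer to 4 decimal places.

-12.0000

G(0) = C(-A)^{-1}B + D = -C A^{-1} B + D.
det A = 4, so A^{-1} = (1/4)·adj(A) = [[2, -3], [9/4, -13/4]]
A^{-1} B = [-10, -11]^T
C A^{-1} B = 12
G(0) = D - C A^{-1} B = 0 - (12) = -12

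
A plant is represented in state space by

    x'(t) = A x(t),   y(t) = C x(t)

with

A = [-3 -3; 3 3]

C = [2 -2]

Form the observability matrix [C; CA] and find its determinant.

CA = [[-12, -12]]
Observability matrix O = [C; CA] = [[2, -2], [-12, -12]]
det(O) = 2·(-12) - (-2)·(-12) = -24 - 24 = -48
Since det(O) ≠ 0, rank(O) = 2 and the system is completely observable.

-48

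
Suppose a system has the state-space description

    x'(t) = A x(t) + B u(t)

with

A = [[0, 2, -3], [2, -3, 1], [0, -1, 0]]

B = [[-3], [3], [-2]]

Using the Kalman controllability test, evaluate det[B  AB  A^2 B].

AB = [[12], [-17], [-3]]
A^2B = [[-25], [72], [17]]
Controllability matrix C = [B  AB  A^2B] = [[-3, 12, -25], [3, -17, 72], [-2, -3, 17]]
Expanding along the first row, det(C) = (-3)·((-17)·17 - 72·(-3)) - 12·(3·17 - 72·(-2)) + (-25)·(3·(-3) - (-17)·(-2)) = (-3)·(-73) - 12·195 + (-25)·(-43) = -1046
Since det(C) ≠ 0, rank(C) = 3 and the system is completely controllable.

-1046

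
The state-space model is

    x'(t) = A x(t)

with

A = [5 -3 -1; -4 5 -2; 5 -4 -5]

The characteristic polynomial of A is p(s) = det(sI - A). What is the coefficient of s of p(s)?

-40

Expand det(sI - A) for the 3×3 matrix.
p(s) = s^3 - 5s^2 - 40s + 66.
(Check: constant term = det(-A) = (-1)^3 det A = 66; coefficient of s^2 = -tr A = -5.)
The coefficient of s is -40.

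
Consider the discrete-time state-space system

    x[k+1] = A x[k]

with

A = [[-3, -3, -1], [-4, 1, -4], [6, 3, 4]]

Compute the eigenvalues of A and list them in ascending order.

-2, 1, 3

det(zI - A) = z^3 - (tr A)z^2 + (M11 + M22 + M33)z - det A, where Mii is the 2×2 principal minor of A obtained by deleting row i and column i.
tr A = (-3) + 1 + 4 = 2; M11 = 1·4 - (-4)·3 = 4 - (-12) = 16; M22 = (-3)·4 - (-1)·6 = -12 - (-6) = -6; M33 = (-3)·1 - (-3)·(-4) = -3 - 12 = -15; sum of minors = -5.
det A = (-3)·(1·4 - (-4)·3) - (-3)·((-4)·4 - (-4)·6) + (-1)·((-4)·3 - 1·6) = (-3)·16 - (-3)·8 + (-1)·(-18) = -6.
So p(z) = det(zI - A) = z^3 - 2z^2 - 5z + 6.
Rational-root test: any integer root divides 6. Testing small divisors, z = 1 works: p(1) = 1 + (-2) + (-5) + 6 = 0, so (z - 1) is a factor.
Dividing, p(z) = (z - 1)(z^2 - z - 6).
Factor z^2 - z - 6: two numbers with sum 1 and product -6 are 3 and -2, so z^2 - z - 6 = (z - 3)(z + 2).
Hence p(z) = (z - 3) (z - 1) (z + 2), with roots -2, 1, 3.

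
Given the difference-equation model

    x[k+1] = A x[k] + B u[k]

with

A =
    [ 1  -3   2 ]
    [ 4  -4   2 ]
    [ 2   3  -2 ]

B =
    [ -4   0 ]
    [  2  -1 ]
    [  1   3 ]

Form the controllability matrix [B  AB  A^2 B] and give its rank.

AB = [[-8, 9], [-22, 10], [-4, -9]]
A^2B = [[50, -39], [48, -22], [-74, 66]]
Controllability matrix C = [B  AB  A^2B] = [[-4, 0, -8, 9, 50, -39], [2, -1, -22, 10, 48, -22], [1, 3, -4, -9, -74, 66]]
Take the 3×3 submatrix of C formed by columns 1, 2, 3: [[-4, 0, -8], [2, -1, -22], [1, 3, -4]]. Its determinant is (-4)·((-1)·(-4) - (-22)·3) - 0·(2·(-4) - (-22)·1) + (-8)·(2·3 - (-1)·1) = (-4)·70 - 0·14 + (-8)·7 = -336 ≠ 0.
So rank(C) ≥ 3; since C has 3 rows, rank(C) = 3.
rank(C) = 3 = n, so the pair (A, B) is completely controllable.

3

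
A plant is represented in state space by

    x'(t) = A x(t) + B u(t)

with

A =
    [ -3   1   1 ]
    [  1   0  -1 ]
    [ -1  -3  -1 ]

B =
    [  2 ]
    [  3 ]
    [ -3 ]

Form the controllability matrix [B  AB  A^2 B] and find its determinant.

AB = [[-6], [5], [-8]]
A^2B = [[15], [2], [-1]]
Controllability matrix C = [B  AB  A^2B] = [[2, -6, 15], [3, 5, 2], [-3, -8, -1]]
Expanding along the first row, det(C) = 2·(5·(-1) - 2·(-8)) - (-6)·(3·(-1) - 2·(-3)) + 15·(3·(-8) - 5·(-3)) = 2·11 - (-6)·3 + 15·(-9) = -95
Since det(C) ≠ 0, rank(C) = 3 and the system is completely controllable.

-95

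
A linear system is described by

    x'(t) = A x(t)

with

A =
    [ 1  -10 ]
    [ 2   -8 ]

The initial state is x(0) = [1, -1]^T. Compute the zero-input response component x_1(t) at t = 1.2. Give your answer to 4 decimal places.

det(sI - A) = s^2 - (tr A)s + det A, with tr A = 1 + (-8) = -7 and det A = 1·(-8) - (-10)·2 = -8 - (-20) = 12.
So p(s) = det(sI - A) = s^2 + 7s + 12.
Factor s^2 + 7s + 12: two numbers with sum -7 and product 12 are -3 and -4, so s^2 + 7s + 12 = (s + 3)(s + 4).
Hence p(s) = (s + 3) (s + 4), with roots -4, -3.
The eigenvalues -4, -3 are distinct and real, so A is diagonalisable and x(t) = e^{At} x(0) = V diag(e^{λ_i t}) V^{-1} x(0), where the columns of V are the eigenvectors.
λ = -4: A - (-4)I = [[5, -10], [2, -4]]. Row 1 gives 5·v1 + (-10)·v2 = 0, so take v_1 = [2, 1]^T.
λ = -3: A - (-3)I = [[4, -10], [2, -5]]. Row 1 gives 4·v1 + (-10)·v2 = 0, so take v_2 = [5, 2]^T.
V = [v_1 v_2] = [[2, 5], [1, 2]] has det V = -1, so V^{-1} = adj(V)/det V = [[-2, 5], [1, -2]].
Modal coordinates z(0) = V^{-1} x(0): (-2)·1 + 5·(-1) = -7; 1·1 + (-2)·(-1) = 3; so z(0) = [-7, 3]^T.
x_1(t) = Σ_i (v_i)_1 · z_i(0) · e^{λ_i t} (row 1 of V times the modal terms).
x_1(1.2) = 2·(-7)·e^{-4·1.2} + 5·3·e^{-3·1.2} = (-14)·0.008230 + 15·0.027324 = 0.2946.

0.2946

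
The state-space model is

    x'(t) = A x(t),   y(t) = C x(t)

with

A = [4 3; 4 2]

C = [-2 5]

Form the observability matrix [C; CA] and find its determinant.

CA = [[12, 4]]
Observability matrix O = [C; CA] = [[-2, 5], [12, 4]]
det(O) = (-2)·4 - 5·12 = -8 - 60 = -68
Since det(O) ≠ 0, rank(O) = 2 and the system is completely observable.

-68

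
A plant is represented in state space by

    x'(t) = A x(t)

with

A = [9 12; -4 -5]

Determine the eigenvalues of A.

det(sI - A) = s^2 - (tr A)s + det A, with tr A = 9 + (-5) = 4 and det A = 9·(-5) - 12·(-4) = -45 - (-48) = 3.
So p(s) = det(sI - A) = s^2 - 4s + 3.
Factor s^2 - 4s + 3: two numbers with sum 4 and product 3 are 3 and 1, so s^2 - 4s + 3 = (s - 3)(s - 1).
Hence p(s) = (s - 3) (s - 1), with roots 1, 3.
At least one eigenvalue has non-negative real part, so the system is not asymptotically stable.

1, 3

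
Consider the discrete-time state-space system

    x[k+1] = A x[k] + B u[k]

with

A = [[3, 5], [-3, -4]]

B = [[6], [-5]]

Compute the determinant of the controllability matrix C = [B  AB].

-23

AB = [[-7], [2]]
Controllability matrix C = [B  AB] = [[6, -7], [-5, 2]]
det(C) = 6·2 - (-7)·(-5) = 12 - 35 = -23
Since det(C) ≠ 0, rank(C) = 2 and the system is completely controllable.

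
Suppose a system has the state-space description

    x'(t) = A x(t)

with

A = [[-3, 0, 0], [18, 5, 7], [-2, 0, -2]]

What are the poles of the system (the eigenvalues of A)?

-3, -2, 5

det(sI - A) = s^3 - (tr A)s^2 + (M11 + M22 + M33)s - det A, where Mii is the 2×2 principal minor of A obtained by deleting row i and column i.
tr A = (-3) + 5 + (-2) = 0; M11 = 5·(-2) - 7·0 = -10 - 0 = -10; M22 = (-3)·(-2) - 0·(-2) = 6 - 0 = 6; M33 = (-3)·5 - 0·18 = -15 - 0 = -15; sum of minors = -19.
det A = (-3)·(5·(-2) - 7·0) - 0·(18·(-2) - 7·(-2)) + 0·(18·0 - 5·(-2)) = (-3)·(-10) - 0·(-22) + 0·10 = 30.
So p(s) = det(sI - A) = s^3 - 19s - 30.
Rational-root test: any integer root divides -30. Testing small divisors, s = -2 works: p(-2) = -8 + 0 + 38 + (-30) = 0, so (s + 2) is a factor.
Dividing, p(s) = (s + 2)(s^2 - 2s - 15).
Factor s^2 - 2s - 15: two numbers with sum 2 and product -15 are 5 and -3, so s^2 - 2s - 15 = (s - 5)(s + 3).
Hence p(s) = (s - 5) (s + 2) (s + 3), with roots -3, -2, 5.
At least one eigenvalue has non-negative real part, so the system is not asymptotically stable.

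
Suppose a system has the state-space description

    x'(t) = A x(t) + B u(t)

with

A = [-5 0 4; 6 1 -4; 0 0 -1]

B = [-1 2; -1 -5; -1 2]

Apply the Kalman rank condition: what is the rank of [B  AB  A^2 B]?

2

AB = [[1, -2], [-3, -1], [1, -2]]
A^2B = [[-1, 2], [-1, -5], [-1, 2]]
Controllability matrix C = [B  AB  A^2B] = [[-1, 2, 1, -2, -1, 2], [-1, -5, -3, -1, -1, -5], [-1, 2, 1, -2, -1, 2]]
The rows r1, r2, r3 of C are linearly dependent: -r1 + r3 = 0 (check each entry), so rank(C) ≤ 2.
The 2×2 minor from rows 1, 2, columns 1, 2 is (-1)·(-5) - 2·(-1) = 5 - (-2) = 7 ≠ 0, so rank(C) = 2.
rank(C) = 2 < n = 3, so the pair (A, B) is not completely controllable.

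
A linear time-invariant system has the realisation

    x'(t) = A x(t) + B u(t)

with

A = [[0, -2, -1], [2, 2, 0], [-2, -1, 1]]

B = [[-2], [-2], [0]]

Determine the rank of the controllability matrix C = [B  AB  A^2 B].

AB = [[4], [-8], [6]]
A^2B = [[10], [-8], [6]]
Controllability matrix C = [B  AB  A^2B] = [[-2, 4, 10], [-2, -8, -8], [0, 6, 6]]
det(C) = (-2)·((-8)·6 - (-8)·6) - 4·((-2)·6 - (-8)·0) + 10·((-2)·6 - (-8)·0) = (-2)·0 - 4·(-12) + 10·(-12) = -72 ≠ 0, so rank(C) = 3.
rank(C) = 3 = n, so the pair (A, B) is completely controllable.

3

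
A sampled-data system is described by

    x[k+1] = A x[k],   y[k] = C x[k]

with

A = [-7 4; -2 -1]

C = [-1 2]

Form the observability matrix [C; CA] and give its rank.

CA = [[3, -6]]
Observability matrix O = [C; CA] = [[-1, 2], [3, -6]]
Every row of O is a scalar multiple of row 1 = [-1, 2] (multipliers 1, -3), so the rows span a one-dimensional space.
O ≠ 0, hence rank(O) = 1.
rank(O) = 1 < n = 2, so the pair (A, C) is not completely observable.

1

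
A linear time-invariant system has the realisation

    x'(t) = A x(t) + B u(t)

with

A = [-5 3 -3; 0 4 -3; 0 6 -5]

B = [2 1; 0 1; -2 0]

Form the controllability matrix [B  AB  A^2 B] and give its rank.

2

AB = [[-4, -2], [6, 4], [10, 6]]
A^2B = [[8, 4], [-6, -2], [-14, -6]]
Controllability matrix C = [B  AB  A^2B] = [[2, 1, -4, -2, 8, 4], [0, 1, 6, 4, -6, -2], [-2, 0, 10, 6, -14, -6]]
The rows r1, r2, r3 of C are linearly dependent: r1 - r2 + r3 = 0 (check each entry), so rank(C) ≤ 2.
The 2×2 minor from rows 1, 2, columns 1, 2 is 2·1 - 1·0 = 2 - 0 = 2 ≠ 0, so rank(C) = 2.
rank(C) = 2 < n = 3, so the pair (A, B) is not completely controllable.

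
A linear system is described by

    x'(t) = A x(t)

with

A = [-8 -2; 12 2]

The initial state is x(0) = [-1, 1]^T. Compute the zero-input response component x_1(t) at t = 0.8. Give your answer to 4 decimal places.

det(sI - A) = s^2 - (tr A)s + det A, with tr A = (-8) + 2 = -6 and det A = (-8)·2 - (-2)·12 = -16 - (-24) = 8.
So p(s) = det(sI - A) = s^2 + 6s + 8.
Factor s^2 + 6s + 8: two numbers with sum -6 and product 8 are -2 and -4, so s^2 + 6s + 8 = (s + 2)(s + 4).
Hence p(s) = (s + 2) (s + 4), with roots -4, -2.
The eigenvalues -4, -2 are distinct and real, so A is diagonalisable and x(t) = e^{At} x(0) = V diag(e^{λ_i t}) V^{-1} x(0), where the columns of V are the eigenvectors.
λ = -4: A - (-4)I = [[-4, -2], [12, 6]]. Row 1 gives (-4)·v1 + (-2)·v2 = 0, so take v_1 = [-1, 2]^T.
λ = -2: A - (-2)I = [[-6, -2], [12, 4]]. Row 1 gives (-6)·v1 + (-2)·v2 = 0, so take v_2 = [-1, 3]^T.
V = [v_1 v_2] = [[-1, -1], [2, 3]] has det V = -1, so V^{-1} = adj(V)/det V = [[-3, -1], [2, 1]].
Modal coordinates z(0) = V^{-1} x(0): (-3)·(-1) + (-1)·1 = 2; 2·(-1) + 1·1 = -1; so z(0) = [2, -1]^T.
x_1(t) = Σ_i (v_i)_1 · z_i(0) · e^{λ_i t} (row 1 of V times the modal terms).
x_1(0.8) = (-1)·2·e^{-4·0.8} + (-1)·(-1)·e^{-2·0.8} = (-2)·0.040762 + 1·0.201897 = 0.1204.

0.1204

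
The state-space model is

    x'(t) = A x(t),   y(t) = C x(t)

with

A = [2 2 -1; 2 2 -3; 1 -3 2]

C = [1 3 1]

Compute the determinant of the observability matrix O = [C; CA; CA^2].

1184

CA = [[9, 5, -8]]
CA^2 = [[20, 52, -40]]
Observability matrix O = [C; CA; CA^2] = [[1, 3, 1], [9, 5, -8], [20, 52, -40]]
Expanding along the first row, det(O) = 1·(5·(-40) - (-8)·52) - 3·(9·(-40) - (-8)·20) + 1·(9·52 - 5·20) = 1·216 - 3·(-200) + 1·368 = 1184
Since det(O) ≠ 0, rank(O) = 3 and the system is completely observable.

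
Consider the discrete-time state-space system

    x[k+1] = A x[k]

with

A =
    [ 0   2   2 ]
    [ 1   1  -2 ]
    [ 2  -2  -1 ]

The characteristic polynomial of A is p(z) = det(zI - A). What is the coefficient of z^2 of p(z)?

Expand det(zI - A) for the 3×3 matrix.
p(z) = z^3 - 11z + 14.
(Check: constant term = det(-A) = (-1)^3 det A = 14; coefficient of z^2 = -tr A = 0.)
The coefficient of z^2 is 0.

0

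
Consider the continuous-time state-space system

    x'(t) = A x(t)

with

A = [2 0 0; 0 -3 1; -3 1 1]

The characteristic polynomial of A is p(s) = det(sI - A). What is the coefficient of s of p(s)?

Expand det(sI - A) for the 3×3 matrix.
p(s) = s^3 - 8s + 8.
(Check: constant term = det(-A) = (-1)^3 det A = 8; coefficient of s^2 = -tr A = 0.)
The coefficient of s is -8.

-8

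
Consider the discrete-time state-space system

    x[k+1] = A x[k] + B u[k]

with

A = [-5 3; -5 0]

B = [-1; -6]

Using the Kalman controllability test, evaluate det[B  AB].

-83

AB = [[-13], [5]]
Controllability matrix C = [B  AB] = [[-1, -13], [-6, 5]]
det(C) = (-1)·5 - (-13)·(-6) = -5 - 78 = -83
Since det(C) ≠ 0, rank(C) = 2 and the system is completely controllable.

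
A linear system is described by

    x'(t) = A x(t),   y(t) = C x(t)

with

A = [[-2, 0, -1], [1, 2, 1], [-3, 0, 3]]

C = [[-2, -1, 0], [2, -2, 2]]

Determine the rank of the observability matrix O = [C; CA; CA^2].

3

CA = [[3, -2, 1], [-12, -4, 2]]
CA^2 = [[-11, -4, -2], [14, -8, 14]]
Observability matrix O = [C; CA; CA^2] = [[-2, -1, 0], [2, -2, 2], [3, -2, 1], [-12, -4, 2], [-11, -4, -2], [14, -8, 14]]
Take the 3×3 submatrix of O formed by rows 1, 2, 3: [[-2, -1, 0], [2, -2, 2], [3, -2, 1]]. Its determinant is (-2)·((-2)·1 - 2·(-2)) - (-1)·(2·1 - 2·3) + 0·(2·(-2) - (-2)·3) = (-2)·2 - (-1)·(-4) + 0·2 = -8 ≠ 0.
So rank(O) ≥ 3; since O has 3 columns, rank(O) = 3.
rank(O) = 3 = n, so the pair (A, C) is completely observable.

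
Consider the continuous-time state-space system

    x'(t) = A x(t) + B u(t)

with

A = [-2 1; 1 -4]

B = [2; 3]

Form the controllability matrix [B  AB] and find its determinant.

-17

AB = [[-1], [-10]]
Controllability matrix C = [B  AB] = [[2, -1], [3, -10]]
det(C) = 2·(-10) - (-1)·3 = -20 - (-3) = -17
Since det(C) ≠ 0, rank(C) = 2 and the system is completely controllable.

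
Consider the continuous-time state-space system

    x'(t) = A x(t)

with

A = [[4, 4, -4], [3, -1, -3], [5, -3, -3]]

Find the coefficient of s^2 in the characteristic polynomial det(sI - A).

Expand det(sI - A) for the 3×3 matrix.
p(s) = s^3 - 14s + 32.
(Check: constant term = det(-A) = (-1)^3 det A = 32; coefficient of s^2 = -tr A = 0.)
The coefficient of s^2 is 0.

0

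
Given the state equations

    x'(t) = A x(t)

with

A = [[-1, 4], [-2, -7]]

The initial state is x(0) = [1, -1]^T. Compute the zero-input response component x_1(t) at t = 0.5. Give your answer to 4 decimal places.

0.0821

det(sI - A) = s^2 - (tr A)s + det A, with tr A = (-1) + (-7) = -8 and det A = (-1)·(-7) - 4·(-2) = 7 - (-8) = 15.
So p(s) = det(sI - A) = s^2 + 8s + 15.
Factor s^2 + 8s + 15: two numbers with sum -8 and product 15 are -3 and -5, so s^2 + 8s + 15 = (s + 3)(s + 5).
Hence p(s) = (s + 3) (s + 5), with roots -5, -3.
The eigenvalues -5, -3 are distinct and real, so A is diagonalisable and x(t) = e^{At} x(0) = V diag(e^{λ_i t}) V^{-1} x(0), where the columns of V are the eigenvectors.
λ = -5: A - (-5)I = [[4, 4], [-2, -2]]. Row 1 gives 4·v1 + 4·v2 = 0, so take v_1 = [-1, 1]^T.
λ = -3: A - (-3)I = [[2, 4], [-2, -4]]. Row 1 gives 2·v1 + 4·v2 = 0, so take v_2 = [2, -1]^T.
V = [v_1 v_2] = [[-1, 2], [1, -1]] has det V = -1, so V^{-1} = adj(V)/det V = [[1, 2], [1, 1]].
Modal coordinates z(0) = V^{-1} x(0): 1·1 + 2·(-1) = -1; 1·1 + 1·(-1) = 0; so z(0) = [-1, 0]^T.
x_1(t) = Σ_i (v_i)_1 · z_i(0) · e^{λ_i t} (row 1 of V times the modal terms).
x_1(0.5) = (-1)·(-1)·e^{-5·0.5} + 2·0·e^{-3·0.5} = 1·0.082085 + 0·0.223130 = 0.0821.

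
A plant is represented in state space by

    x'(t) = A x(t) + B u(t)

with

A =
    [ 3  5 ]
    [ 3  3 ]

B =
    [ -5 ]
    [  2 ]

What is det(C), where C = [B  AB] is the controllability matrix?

55

AB = [[-5], [-9]]
Controllability matrix C = [B  AB] = [[-5, -5], [2, -9]]
det(C) = (-5)·(-9) - (-5)·2 = 45 - (-10) = 55
Since det(C) ≠ 0, rank(C) = 2 and the system is completely controllable.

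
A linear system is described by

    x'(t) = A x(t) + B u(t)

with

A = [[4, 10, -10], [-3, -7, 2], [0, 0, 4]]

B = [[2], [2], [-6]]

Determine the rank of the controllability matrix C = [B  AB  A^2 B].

2

AB = [[88], [-32], [-24]]
A^2B = [[272], [-88], [-96]]
Controllability matrix C = [B  AB  A^2B] = [[2, 88, 272], [2, -32, -88], [-6, -24, -96]]
The rows r1, r2, r3 of C are linearly dependent: r1 + 2·r2 + r3 = 0 (check each entry), so rank(C) ≤ 2.
The 2×2 minor from rows 1, 2, columns 1, 2 is 2·(-32) - 88·2 = -64 - 176 = -240 ≠ 0, so rank(C) = 2.
rank(C) = 2 < n = 3, so the pair (A, B) is not completely controllable.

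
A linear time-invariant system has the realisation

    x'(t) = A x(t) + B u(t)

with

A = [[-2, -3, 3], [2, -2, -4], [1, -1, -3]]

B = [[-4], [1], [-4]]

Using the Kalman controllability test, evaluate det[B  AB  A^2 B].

AB = [[-7], [6], [7]]
A^2B = [[17], [-54], [-34]]
Controllability matrix C = [B  AB  A^2B] = [[-4, -7, 17], [1, 6, -54], [-4, 7, -34]]
Expanding along the first row, det(C) = (-4)·(6·(-34) - (-54)·7) - (-7)·(1·(-34) - (-54)·(-4)) + 17·(1·7 - 6·(-4)) = (-4)·174 - (-7)·(-250) + 17·31 = -1919
Since det(C) ≠ 0, rank(C) = 3 and the system is completely controllable.

-1919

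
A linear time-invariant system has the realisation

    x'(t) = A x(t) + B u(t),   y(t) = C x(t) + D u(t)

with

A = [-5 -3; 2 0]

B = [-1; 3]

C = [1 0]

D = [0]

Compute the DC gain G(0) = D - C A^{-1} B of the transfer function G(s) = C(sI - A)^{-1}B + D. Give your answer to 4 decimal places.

G(0) = C(-A)^{-1}B + D = -C A^{-1} B + D.
det A = 6, so A^{-1} = (1/6)·adj(A) = [[0, 1/2], [-1/3, -5/6]]
A^{-1} B = [3/2, -13/6]^T
C A^{-1} B = 3/2
G(0) = D - C A^{-1} B = 0 - (3/2) = -3/2 ≈ -1.5000

-1.5000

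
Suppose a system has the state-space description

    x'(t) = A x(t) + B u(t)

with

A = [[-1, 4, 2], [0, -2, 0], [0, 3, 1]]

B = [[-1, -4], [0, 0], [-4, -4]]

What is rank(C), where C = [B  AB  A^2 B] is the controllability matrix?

2

AB = [[-7, -4], [0, 0], [-4, -4]]
A^2B = [[-1, -4], [0, 0], [-4, -4]]
Controllability matrix C = [B  AB  A^2B] = [[-1, -4, -7, -4, -1, -4], [0, 0, 0, 0, 0, 0], [-4, -4, -4, -4, -4, -4]]
Row 2 of C is identically zero, so rank(C) ≤ 2.
The 2×2 minor from rows 1, 3, columns 1, 2 is (-1)·(-4) - (-4)·(-4) = 4 - 16 = -12 ≠ 0, so rank(C) = 2.
rank(C) = 2 < n = 3, so the pair (A, B) is not completely controllable.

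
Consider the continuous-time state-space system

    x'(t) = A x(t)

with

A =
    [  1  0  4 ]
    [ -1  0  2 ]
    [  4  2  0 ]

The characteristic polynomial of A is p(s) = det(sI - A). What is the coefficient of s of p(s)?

Expand det(sI - A) for the 3×3 matrix.
p(s) = s^3 - s^2 - 20s + 12.
(Check: constant term = det(-A) = (-1)^3 det A = 12; coefficient of s^2 = -tr A = -1.)
The coefficient of s is -20.

-20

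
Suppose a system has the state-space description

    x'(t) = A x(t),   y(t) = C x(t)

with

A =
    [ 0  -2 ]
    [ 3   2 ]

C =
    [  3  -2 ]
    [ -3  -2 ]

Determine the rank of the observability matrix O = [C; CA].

CA = [[-6, -10], [-6, 2]]
Observability matrix O = [C; CA] = [[3, -2], [-3, -2], [-6, -10], [-6, 2]]
Take the 2×2 submatrix of O formed by rows 1, 2: [[3, -2], [-3, -2]]. Its determinant is 3·(-2) - (-2)·(-3) = -6 - 6 = -12 ≠ 0.
So rank(O) ≥ 2; since O has 2 columns, rank(O) = 2.
rank(O) = 2 = n, so the pair (A, C) is completely observable.

2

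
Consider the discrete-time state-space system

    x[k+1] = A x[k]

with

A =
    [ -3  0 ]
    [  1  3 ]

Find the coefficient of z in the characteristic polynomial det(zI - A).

0

For a 2×2 matrix, det(zI - A) = z^2 - (tr A)z + det A.
tr A = 0, det A = -9.
So p(z) = z^2 - 9.
The coefficient of z is 0.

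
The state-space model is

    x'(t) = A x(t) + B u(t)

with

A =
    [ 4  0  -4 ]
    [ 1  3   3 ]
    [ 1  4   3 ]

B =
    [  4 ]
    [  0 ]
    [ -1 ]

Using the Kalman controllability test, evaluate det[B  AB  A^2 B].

AB = [[20], [1], [1]]
A^2B = [[76], [26], [27]]
Controllability matrix C = [B  AB  A^2B] = [[4, 20, 76], [0, 1, 26], [-1, 1, 27]]
Expanding along the first row, det(C) = 4·(1·27 - 26·1) - 20·(0·27 - 26·(-1)) + 76·(0·1 - 1·(-1)) = 4·1 - 20·26 + 76·1 = -440
Since det(C) ≠ 0, rank(C) = 3 and the system is completely controllable.

-440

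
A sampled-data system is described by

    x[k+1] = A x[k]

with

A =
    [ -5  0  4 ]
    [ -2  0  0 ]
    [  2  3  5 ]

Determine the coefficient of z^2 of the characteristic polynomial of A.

Expand det(zI - A) for the 3×3 matrix.
p(z) = z^3 - 33z + 24.
(Check: constant term = det(-A) = (-1)^3 det A = 24; coefficient of z^2 = -tr A = 0.)
The coefficient of z^2 is 0.

0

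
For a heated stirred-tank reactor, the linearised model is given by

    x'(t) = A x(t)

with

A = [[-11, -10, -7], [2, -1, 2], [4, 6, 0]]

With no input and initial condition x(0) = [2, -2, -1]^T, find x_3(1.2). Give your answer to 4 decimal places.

det(sI - A) = s^3 - (tr A)s^2 + (M11 + M22 + M33)s - det A, where Mii is the 2×2 principal minor of A obtained by deleting row i and column i.
tr A = (-11) + (-1) + 0 = -12; M11 = (-1)·0 - 2·6 = 0 - 12 = -12; M22 = (-11)·0 - (-7)·4 = 0 - (-28) = 28; M33 = (-11)·(-1) - (-10)·2 = 11 - (-20) = 31; sum of minors = 47.
det A = (-11)·((-1)·0 - 2·6) - (-10)·(2·0 - 2·4) + (-7)·(2·6 - (-1)·4) = (-11)·(-12) - (-10)·(-8) + (-7)·16 = -60.
So p(s) = det(sI - A) = s^3 + 12s^2 + 47s + 60.
Rational-root test: any integer root divides 60. Testing small divisors, s = -3 works: p(-3) = -27 + 108 + (-141) + 60 = 0, so (s + 3) is a factor.
Dividing, p(s) = (s + 3)(s^2 + 9s + 20).
Factor s^2 + 9s + 20: two numbers with sum -9 and product 20 are -4 and -5, so s^2 + 9s + 20 = (s + 4)(s + 5).
Hence p(s) = (s + 3) (s + 4) (s + 5), with roots -5, -4, -3.
The eigenvalues -5, -4, -3 are distinct and real, so A is diagonalisable and x(t) = e^{At} x(0) = V diag(e^{λ_i t}) V^{-1} x(0), where the columns of V are the eigenvectors.
λ = -5: A - (-5)I = [[-6, -10, -7], [2, 4, 2], [4, 6, 5]]. v must be orthogonal to every row; (row 1) × (row 2) = [8, -2, -4], so take v_1 = [4, -1, -2]^T.
λ = -4: A - (-4)I = [[-7, -10, -7], [2, 3, 2], [4, 6, 4]]. v must be orthogonal to every row; (row 1) × (row 2) = [1, 0, -1], so take v_2 = [-1, 0, 1]^T.
λ = -3: A - (-3)I = [[-8, -10, -7], [2, 2, 2], [4, 6, 3]]. v must be orthogonal to every row; (row 1) × (row 2) = [-6, 2, 4], so take v_3 = [-3, 1, 2]^T.
V = [v_1 v_2 v_3] = [[4, -1, -3], [-1, 0, 1], [-2, 1, 2]] has det V = -1, so V^{-1} = adj(V)/det V = [[1, 1, 1], [0, -2, 1], [1, 2, 1]].
Modal coordinates z(0) = V^{-1} x(0): 1·2 + 1·(-2) + 1·(-1) = -1; 0·2 + (-2)·(-2) + 1·(-1) = 3; 1·2 + 2·(-2) + 1·(-1) = -3; so z(0) = [-1, 3, -3]^T.
x_3(t) = Σ_i (v_i)_3 · z_i(0) · e^{λ_i t} (row 3 of V times the modal terms).
x_3(1.2) = (-2)·(-1)·e^{-5·1.2} + 1·3·e^{-4·1.2} + 2·(-3)·e^{-3·1.2} = 2·0.002479 + 3·0.008230 + (-6)·0.027324 = -0.1343.

-0.1343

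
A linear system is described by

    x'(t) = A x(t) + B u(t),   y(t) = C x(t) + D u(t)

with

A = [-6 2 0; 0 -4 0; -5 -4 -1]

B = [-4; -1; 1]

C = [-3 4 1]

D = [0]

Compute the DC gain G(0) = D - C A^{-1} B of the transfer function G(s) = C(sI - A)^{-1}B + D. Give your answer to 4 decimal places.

7.0000

G(0) = C(-A)^{-1}B + D = -C A^{-1} B + D.
det A = -24, so A^{-1} = (1/-24)·adj(A) = [[-1/6, -1/12, 0], [0, -1/4, 0], [5/6, 17/12, -1]]
A^{-1} B = [3/4, 1/4, -23/4]^T
C A^{-1} B = -7
G(0) = D - C A^{-1} B = 0 - (-7) = 7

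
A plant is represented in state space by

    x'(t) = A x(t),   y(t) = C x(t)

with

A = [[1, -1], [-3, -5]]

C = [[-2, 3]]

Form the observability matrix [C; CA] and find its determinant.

CA = [[-11, -13]]
Observability matrix O = [C; CA] = [[-2, 3], [-11, -13]]
det(O) = (-2)·(-13) - 3·(-11) = 26 - (-33) = 59
Since det(O) ≠ 0, rank(O) = 2 and the system is completely observable.

59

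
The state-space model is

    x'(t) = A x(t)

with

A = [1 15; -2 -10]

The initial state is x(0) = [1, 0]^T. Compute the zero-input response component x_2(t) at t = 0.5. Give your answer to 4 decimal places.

det(sI - A) = s^2 - (tr A)s + det A, with tr A = 1 + (-10) = -9 and det A = 1·(-10) - 15·(-2) = -10 - (-30) = 20.
So p(s) = det(sI - A) = s^2 + 9s + 20.
Factor s^2 + 9s + 20: two numbers with sum -9 and product 20 are -4 and -5, so s^2 + 9s + 20 = (s + 4)(s + 5).
Hence p(s) = (s + 4) (s + 5), with roots -5, -4.
The eigenvalues -5, -4 are distinct and real, so A is diagonalisable and x(t) = e^{At} x(0) = V diag(e^{λ_i t}) V^{-1} x(0), where the columns of V are the eigenvectors.
λ = -5: A - (-5)I = [[6, 15], [-2, -5]]. Row 1 gives 6·v1 + 15·v2 = 0, so take v_1 = [-5, 2]^T.
λ = -4: A - (-4)I = [[5, 15], [-2, -6]]. Row 1 gives 5·v1 + 15·v2 = 0, so take v_2 = [3, -1]^T.
V = [v_1 v_2] = [[-5, 3], [2, -1]] has det V = -1, so V^{-1} = adj(V)/det V = [[1, 3], [2, 5]].
Modal coordinates z(0) = V^{-1} x(0): 1·1 + 3·0 = 1; 2·1 + 5·0 = 2; so z(0) = [1, 2]^T.
x_2(t) = Σ_i (v_i)_2 · z_i(0) · e^{λ_i t} (row 2 of V times the modal terms).
x_2(0.5) = 2·1·e^{-5·0.5} + (-1)·2·e^{-4·0.5} = 2·0.082085 + (-2)·0.135335 = -0.1065.

-0.1065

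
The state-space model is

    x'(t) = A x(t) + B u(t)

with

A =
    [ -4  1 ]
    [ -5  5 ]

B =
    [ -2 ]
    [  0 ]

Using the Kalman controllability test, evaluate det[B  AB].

-20

AB = [[8], [10]]
Controllability matrix C = [B  AB] = [[-2, 8], [0, 10]]
det(C) = (-2)·10 - 8·0 = -20 - 0 = -20
Since det(C) ≠ 0, rank(C) = 2 and the system is completely controllable.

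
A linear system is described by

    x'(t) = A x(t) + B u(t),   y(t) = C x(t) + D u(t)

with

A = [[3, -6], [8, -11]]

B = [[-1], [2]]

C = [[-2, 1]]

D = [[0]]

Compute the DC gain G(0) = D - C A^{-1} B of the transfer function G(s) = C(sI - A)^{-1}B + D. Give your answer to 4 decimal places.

2.1333

G(0) = C(-A)^{-1}B + D = -C A^{-1} B + D.
det A = 15, so A^{-1} = (1/15)·adj(A) = [[-11/15, 2/5], [-8/15, 1/5]]
A^{-1} B = [23/15, 14/15]^T
C A^{-1} B = -32/15
G(0) = D - C A^{-1} B = 0 - (-32/15) = 32/15 ≈ 2.1333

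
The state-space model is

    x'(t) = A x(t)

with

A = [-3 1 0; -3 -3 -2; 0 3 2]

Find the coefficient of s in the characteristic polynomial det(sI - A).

6

Expand det(sI - A) for the 3×3 matrix.
p(s) = s^3 + 4s^2 + 6s - 6.
(Check: constant term = det(-A) = (-1)^3 det A = -6; coefficient of s^2 = -tr A = 4.)
The coefficient of s is 6.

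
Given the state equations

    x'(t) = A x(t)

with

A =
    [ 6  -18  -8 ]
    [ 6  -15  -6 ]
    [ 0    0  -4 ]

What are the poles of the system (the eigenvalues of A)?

det(sI - A) = s^3 - (tr A)s^2 + (M11 + M22 + M33)s - det A, where Mii is the 2×2 principal minor of A obtained by deleting row i and column i.
tr A = 6 + (-15) + (-4) = -13; M11 = (-15)·(-4) - (-6)·0 = 60 - 0 = 60; M22 = 6·(-4) - (-8)·0 = -24 - 0 = -24; M33 = 6·(-15) - (-18)·6 = -90 - (-108) = 18; sum of minors = 54.
det A = 6·((-15)·(-4) - (-6)·0) - (-18)·(6·(-4) - (-6)·0) + (-8)·(6·0 - (-15)·0) = 6·60 - (-18)·(-24) + (-8)·0 = -72.
So p(s) = det(sI - A) = s^3 + 13s^2 + 54s + 72.
Rational-root test: any integer root divides 72. Testing small divisors, s = -3 works: p(-3) = -27 + 117 + (-162) + 72 = 0, so (s + 3) is a factor.
Dividing, p(s) = (s + 3)(s^2 + 10s + 24).
Factor s^2 + 10s + 24: two numbers with sum -10 and product 24 are -4 and -6, so s^2 + 10s + 24 = (s + 4)(s + 6).
Hence p(s) = (s + 3) (s + 4) (s + 6), with roots -6, -4, -3.
All eigenvalues have negative real part, so the system is asymptotically stable.

-6, -4, -3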